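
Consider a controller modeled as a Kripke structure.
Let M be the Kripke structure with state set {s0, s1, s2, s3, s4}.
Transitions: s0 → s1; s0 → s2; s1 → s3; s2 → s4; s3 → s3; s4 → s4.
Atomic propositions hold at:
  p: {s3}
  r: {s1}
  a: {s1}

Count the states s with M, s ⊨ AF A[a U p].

2

A[a U p]: least fixpoint, start Z0 = Sat(p) = {s3}, add states in Sat(a) with every successor in Z. Z1 = {s1, s3}; fixed.
Sat(A[a U p]) = {s1, s3}
AF A[a U p]: least fixpoint, start Z0 = {s1, s3}, add states with every successor in Z. Already a fixed point.
Sat(AF A[a U p]) = {s1, s3}
|Sat(AF A[a U p])| = |{s1, s3}| = 2.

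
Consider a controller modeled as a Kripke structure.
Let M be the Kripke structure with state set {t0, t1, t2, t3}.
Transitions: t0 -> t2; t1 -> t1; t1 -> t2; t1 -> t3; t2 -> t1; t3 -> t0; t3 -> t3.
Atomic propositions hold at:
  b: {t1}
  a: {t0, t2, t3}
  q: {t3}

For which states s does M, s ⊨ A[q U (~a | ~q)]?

Sat(~a) = {t1}
Sat(~q) = {t0, t1, t2}
Sat(~a | ~q) = {t0, t1, t2}
A[q U (~a | ~q)]: least fixpoint, start Z0 = Sat((~a | ~q)) = {t0, t1, t2}, add states in Sat(q) with every successor in Z. Already a fixed point.
Sat(A[q U (~a | ~q)]) = {t0, t1, t2}

{t0, t1, t2}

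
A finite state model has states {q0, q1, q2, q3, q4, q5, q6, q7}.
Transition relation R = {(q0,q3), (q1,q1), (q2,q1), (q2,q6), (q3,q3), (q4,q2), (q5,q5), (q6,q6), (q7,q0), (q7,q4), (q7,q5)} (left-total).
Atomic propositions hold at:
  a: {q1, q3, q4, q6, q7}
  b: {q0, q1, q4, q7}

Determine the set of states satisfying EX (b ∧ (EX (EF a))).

{q1, q2, q7}

EF a: least fixpoint, start Z0 = {q1, q3, q4, q6, q7}, add states with some successor in Z. Z1 = {q0, q1, q2, q3, q4, q6, q7}; fixed.
Sat(EF a) = {q0, q1, q2, q3, q4, q6, q7}
Sat(EX (EF a)) = {s : some successor in {q0, q1, q2, q3, q4, q6, q7}} = {q0, q1, q2, q3, q4, q6, q7}
Sat(b ∧ (EX (EF a))) = {q0, q1, q4, q7}
Sat(EX (b ∧ (EX (EF a)))) = {s : some successor in {q0, q1, q4, q7}} = {q1, q2, q7}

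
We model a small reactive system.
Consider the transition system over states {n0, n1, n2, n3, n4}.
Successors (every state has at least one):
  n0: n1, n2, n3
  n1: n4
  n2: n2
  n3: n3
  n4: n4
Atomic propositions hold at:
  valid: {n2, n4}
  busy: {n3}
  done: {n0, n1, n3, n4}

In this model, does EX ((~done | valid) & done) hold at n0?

Sat(~done) = {n2}
Sat(~done | valid) = {n2, n4}
Sat((~done | valid) & done) = {n4}
Sat(EX ((~done | valid) & done)) = {s : some successor in {n4}} = {n1, n4}
n0 ∉ Sat(EX ((~done | valid) & done)) = {n1, n4}, so the formula does not hold at n0.

No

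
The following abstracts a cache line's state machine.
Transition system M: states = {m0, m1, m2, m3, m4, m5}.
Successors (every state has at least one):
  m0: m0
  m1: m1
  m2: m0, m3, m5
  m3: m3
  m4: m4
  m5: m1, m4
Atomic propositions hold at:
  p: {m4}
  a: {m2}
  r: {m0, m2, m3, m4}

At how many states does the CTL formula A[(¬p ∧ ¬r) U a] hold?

Sat(¬p) = {m0, m1, m2, m3, m5}
Sat(¬r) = {m1, m5}
Sat(¬p ∧ ¬r) = {m1, m5}
A[(¬p ∧ ¬r) U a]: least fixpoint, start Z0 = Sat(a) = {m2}, add states in Sat(¬p ∧ ¬r) with every successor in Z. Already a fixed point.
Sat(A[(¬p ∧ ¬r) U a]) = {m2}
|Sat(A[(¬p ∧ ¬r) U a])| = |{m2}| = 1.

1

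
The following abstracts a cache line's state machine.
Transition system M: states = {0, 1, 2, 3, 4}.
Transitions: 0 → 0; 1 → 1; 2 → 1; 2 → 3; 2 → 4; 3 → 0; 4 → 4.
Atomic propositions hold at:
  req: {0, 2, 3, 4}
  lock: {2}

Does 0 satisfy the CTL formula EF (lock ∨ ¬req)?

Sat(¬req) = {1}
Sat(lock ∨ ¬req) = {1, 2}
EF (lock ∨ ¬req): least fixpoint, start Z0 = {1, 2}, add states with some successor in Z. Already a fixed point.
Sat(EF (lock ∨ ¬req)) = {1, 2}
0 ∉ Sat(EF (lock ∨ ¬req)) = {1, 2}, so the formula does not hold at 0.

No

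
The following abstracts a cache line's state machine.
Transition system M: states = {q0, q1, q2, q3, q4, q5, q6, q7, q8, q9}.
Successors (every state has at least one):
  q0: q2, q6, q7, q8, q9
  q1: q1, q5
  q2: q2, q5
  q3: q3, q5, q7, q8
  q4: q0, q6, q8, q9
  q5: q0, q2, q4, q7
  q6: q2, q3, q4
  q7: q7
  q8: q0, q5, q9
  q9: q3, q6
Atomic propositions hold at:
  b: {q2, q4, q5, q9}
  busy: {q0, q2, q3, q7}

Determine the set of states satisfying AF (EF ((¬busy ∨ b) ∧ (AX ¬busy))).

Sat(¬busy) = {q1, q4, q5, q6, q8, q9}
Sat(¬busy ∨ b) = {q1, q2, q4, q5, q6, q8, q9}
Sat(AX ¬busy) = {s : every successor in {q1, q4, q5, q6, q8, q9}} = {q1}
Sat((¬busy ∨ b) ∧ (AX ¬busy)) = {q1}
EF ((¬busy ∨ b) ∧ (AX ¬busy)): least fixpoint, start Z0 = {q1}, add states with some successor in Z. Already a fixed point.
Sat(EF ((¬busy ∨ b) ∧ (AX ¬busy))) = {q1}
AF (EF ((¬busy ∨ b) ∧ (AX ¬busy))): least fixpoint, start Z0 = {q1}, add states with every successor in Z. Already a fixed point.
Sat(AF (EF ((¬busy ∨ b) ∧ (AX ¬busy)))) = {q1}

{q1}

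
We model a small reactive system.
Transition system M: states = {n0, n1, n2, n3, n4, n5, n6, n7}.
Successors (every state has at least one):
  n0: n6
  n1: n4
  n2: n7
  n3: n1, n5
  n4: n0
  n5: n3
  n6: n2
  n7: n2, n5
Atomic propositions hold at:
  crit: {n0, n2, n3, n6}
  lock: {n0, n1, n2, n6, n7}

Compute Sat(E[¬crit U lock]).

{n0, n1, n2, n4, n6, n7}

Sat(¬crit) = {n1, n4, n5, n7}
E[¬crit U lock]: least fixpoint, start Z0 = Sat(lock) = {n0, n1, n2, n6, n7}, add states in Sat(¬crit) with some successor in Z. Z1 = {n0, n1, n2, n4, n6, n7}; fixed.
Sat(E[¬crit U lock]) = {n0, n1, n2, n4, n6, n7}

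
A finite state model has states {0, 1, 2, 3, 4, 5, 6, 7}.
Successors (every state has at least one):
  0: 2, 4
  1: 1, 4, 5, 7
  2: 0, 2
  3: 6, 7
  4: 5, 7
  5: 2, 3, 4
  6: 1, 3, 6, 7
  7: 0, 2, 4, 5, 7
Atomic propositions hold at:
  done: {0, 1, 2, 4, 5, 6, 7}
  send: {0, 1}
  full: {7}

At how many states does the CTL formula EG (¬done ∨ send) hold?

1

Sat(¬done) = {3}
Sat(¬done ∨ send) = {0, 1, 3}
EG (¬done ∨ send): greatest fixpoint, start Z0 = {0, 1, 3}, keep only states in Sat with some successor in Z. Z1 = {1}; fixed.
Sat(EG (¬done ∨ send)) = {1}
|Sat(EG (¬done ∨ send))| = |{1}| = 1.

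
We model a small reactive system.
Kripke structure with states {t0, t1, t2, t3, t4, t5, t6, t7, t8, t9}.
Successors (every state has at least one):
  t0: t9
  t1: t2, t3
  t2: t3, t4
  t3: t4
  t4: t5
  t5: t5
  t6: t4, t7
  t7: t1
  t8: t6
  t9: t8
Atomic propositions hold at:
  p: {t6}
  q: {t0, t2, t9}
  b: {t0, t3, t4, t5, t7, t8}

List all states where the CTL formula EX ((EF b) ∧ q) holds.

EF b: least fixpoint, start Z0 = {t0, t3, t4, t5, t7, t8}, add states with some successor in Z. Z1 = {t0, t1, t2, t3, t4, t5, t6, t7, t8, t9}; fixed.
Sat(EF b) = {t0, t1, t2, t3, t4, t5, t6, t7, t8, t9}
Sat((EF b) ∧ q) = {t0, t2, t9}
Sat(EX ((EF b) ∧ q)) = {s : some successor in {t0, t2, t9}} = {t0, t1}

{t0, t1}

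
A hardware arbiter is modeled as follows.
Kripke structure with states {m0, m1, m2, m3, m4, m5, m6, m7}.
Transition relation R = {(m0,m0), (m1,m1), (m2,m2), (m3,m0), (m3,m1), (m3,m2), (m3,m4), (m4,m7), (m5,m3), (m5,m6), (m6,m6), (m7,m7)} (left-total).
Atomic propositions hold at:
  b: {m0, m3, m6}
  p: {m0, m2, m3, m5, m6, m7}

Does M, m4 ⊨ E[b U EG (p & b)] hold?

No

Sat(p & b) = {m0, m3, m6}
EG (p & b): greatest fixpoint, start Z0 = {m0, m3, m6}, keep only states in Sat with some successor in Z. Already a fixed point.
Sat(EG (p & b)) = {m0, m3, m6}
E[b U EG (p & b)]: least fixpoint, start Z0 = Sat(EG (p & b)) = {m0, m3, m6}, add states in Sat(b) with some successor in Z. Already a fixed point.
Sat(E[b U EG (p & b)]) = {m0, m3, m6}
m4 ∉ Sat(E[b U EG (p & b)]) = {m0, m3, m6}, so the formula does not hold at m4.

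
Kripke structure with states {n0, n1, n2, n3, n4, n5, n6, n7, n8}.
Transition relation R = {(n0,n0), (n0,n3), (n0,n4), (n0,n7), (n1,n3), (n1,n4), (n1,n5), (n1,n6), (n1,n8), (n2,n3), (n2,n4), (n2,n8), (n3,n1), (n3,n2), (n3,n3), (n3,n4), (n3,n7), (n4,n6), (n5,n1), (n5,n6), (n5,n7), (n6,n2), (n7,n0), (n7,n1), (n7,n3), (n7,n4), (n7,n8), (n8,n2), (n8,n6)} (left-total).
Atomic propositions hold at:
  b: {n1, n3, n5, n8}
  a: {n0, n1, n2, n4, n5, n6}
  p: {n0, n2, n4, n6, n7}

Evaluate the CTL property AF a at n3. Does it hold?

AF a: least fixpoint, start Z0 = {n0, n1, n2, n4, n5, n6}, add states with every successor in Z. Z1 = {n0, n1, n2, n4, n5, n6, n8}; fixed.
Sat(AF a) = {n0, n1, n2, n4, n5, n6, n8}
n3 ∉ Sat(AF a) = {n0, n1, n2, n4, n5, n6, n8}, so the formula does not hold at n3.

No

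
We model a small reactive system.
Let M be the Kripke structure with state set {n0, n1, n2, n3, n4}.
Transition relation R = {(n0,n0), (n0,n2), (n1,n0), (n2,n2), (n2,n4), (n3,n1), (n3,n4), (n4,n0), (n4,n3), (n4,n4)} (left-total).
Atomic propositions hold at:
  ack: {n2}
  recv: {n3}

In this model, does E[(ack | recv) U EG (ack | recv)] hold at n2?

Yes

Sat(ack | recv) = {n2, n3}
EG (ack | recv): greatest fixpoint, start Z0 = {n2, n3}, keep only states in Sat with some successor in Z. Z1 = {n2}; fixed.
Sat(EG (ack | recv)) = {n2}
E[(ack | recv) U EG (ack | recv)]: least fixpoint, start Z0 = Sat(EG (ack | recv)) = {n2}, add states in Sat(ack | recv) with some successor in Z. Already a fixed point.
Sat(E[(ack | recv) U EG (ack | recv)]) = {n2}
n2 ∈ Sat(E[(ack | recv) U EG (ack | recv)]) = {n2}, so the formula holds at n2.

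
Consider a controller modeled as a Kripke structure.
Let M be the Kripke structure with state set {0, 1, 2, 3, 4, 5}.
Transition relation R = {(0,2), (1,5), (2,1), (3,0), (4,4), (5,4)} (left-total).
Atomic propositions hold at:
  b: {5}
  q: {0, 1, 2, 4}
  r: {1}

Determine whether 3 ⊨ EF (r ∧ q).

Sat(r ∧ q) = {1}
EF (r ∧ q): least fixpoint, start Z0 = {1}, add states with some successor in Z. Z1 = {1, 2}; Z2 = {0, 1, 2}; Z3 = {0, 1, 2, 3}; fixed.
Sat(EF (r ∧ q)) = {0, 1, 2, 3}
3 ∈ Sat(EF (r ∧ q)) = {0, 1, 2, 3}, so the formula holds at 3.

Yes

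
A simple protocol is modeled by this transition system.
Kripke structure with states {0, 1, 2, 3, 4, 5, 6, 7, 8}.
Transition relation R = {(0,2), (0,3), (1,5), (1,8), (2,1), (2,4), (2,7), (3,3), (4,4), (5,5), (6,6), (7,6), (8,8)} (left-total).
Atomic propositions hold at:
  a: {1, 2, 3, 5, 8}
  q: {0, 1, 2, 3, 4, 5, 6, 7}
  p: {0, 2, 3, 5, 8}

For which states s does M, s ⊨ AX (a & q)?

Sat(a & q) = {1, 2, 3, 5}
Sat(AX (a & q)) = {s : every successor in {1, 2, 3, 5}} = {0, 3, 5}

{0, 3, 5}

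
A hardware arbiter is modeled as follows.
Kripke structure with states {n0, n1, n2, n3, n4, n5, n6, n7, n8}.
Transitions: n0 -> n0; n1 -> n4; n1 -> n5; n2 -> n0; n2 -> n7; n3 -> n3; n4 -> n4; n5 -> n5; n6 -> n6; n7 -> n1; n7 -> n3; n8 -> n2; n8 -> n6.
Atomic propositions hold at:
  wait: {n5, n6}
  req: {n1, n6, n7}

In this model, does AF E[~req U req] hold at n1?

Sat(~req) = {n0, n2, n3, n4, n5, n8}
E[~req U req]: least fixpoint, start Z0 = Sat(req) = {n1, n6, n7}, add states in Sat(~req) with some successor in Z. Z1 = {n1, n2, n6, n7, n8}; fixed.
Sat(E[~req U req]) = {n1, n2, n6, n7, n8}
AF E[~req U req]: least fixpoint, start Z0 = {n1, n2, n6, n7, n8}, add states with every successor in Z. Already a fixed point.
Sat(AF E[~req U req]) = {n1, n2, n6, n7, n8}
n1 ∈ Sat(AF E[~req U req]) = {n1, n2, n6, n7, n8}, so the formula holds at n1.

Yes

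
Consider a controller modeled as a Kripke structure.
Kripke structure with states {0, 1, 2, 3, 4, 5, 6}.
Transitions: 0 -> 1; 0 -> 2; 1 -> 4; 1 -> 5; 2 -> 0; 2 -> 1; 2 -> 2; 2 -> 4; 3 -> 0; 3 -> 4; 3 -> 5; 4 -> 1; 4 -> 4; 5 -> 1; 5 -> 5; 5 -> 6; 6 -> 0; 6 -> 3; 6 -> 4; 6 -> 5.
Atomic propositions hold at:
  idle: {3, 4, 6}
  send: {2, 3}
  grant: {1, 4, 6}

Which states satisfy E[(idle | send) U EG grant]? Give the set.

{1, 2, 3, 4, 6}

Sat(idle | send) = {2, 3, 4, 6}
EG grant: greatest fixpoint, start Z0 = {1, 4, 6}, keep only states in Sat with some successor in Z. Already a fixed point.
Sat(EG grant) = {1, 4, 6}
E[(idle | send) U EG grant]: least fixpoint, start Z0 = Sat(EG grant) = {1, 4, 6}, add states in Sat(idle | send) with some successor in Z. Z1 = {1, 2, 3, 4, 6}; fixed.
Sat(E[(idle | send) U EG grant]) = {1, 2, 3, 4, 6}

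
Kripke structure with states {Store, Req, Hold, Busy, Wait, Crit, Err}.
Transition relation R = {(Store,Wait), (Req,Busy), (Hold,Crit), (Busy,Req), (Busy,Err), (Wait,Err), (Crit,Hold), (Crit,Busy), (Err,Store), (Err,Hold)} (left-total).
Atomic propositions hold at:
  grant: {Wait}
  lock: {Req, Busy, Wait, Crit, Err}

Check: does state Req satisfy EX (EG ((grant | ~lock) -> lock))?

Sat(~lock) = {Store, Hold}
Sat(grant | ~lock) = {Store, Hold, Wait}
Sat((grant | ~lock) -> lock) = {Req, Busy, Wait, Crit, Err}
EG ((grant | ~lock) -> lock): greatest fixpoint, start Z0 = {Req, Busy, Wait, Crit, Err}, keep only states in Sat with some successor in Z. Z1 = {Req, Busy, Wait, Crit}; Z2 = {Req, Busy, Crit}; fixed.
Sat(EG ((grant | ~lock) -> lock)) = {Req, Busy, Crit}
Sat(EX (EG ((grant | ~lock) -> lock))) = {s : some successor in {Req, Busy, Crit}} = {Req, Hold, Busy, Crit}
Req ∈ Sat(EX (EG ((grant | ~lock) -> lock))) = {Req, Hold, Busy, Crit}, so the formula holds at Req.

Yes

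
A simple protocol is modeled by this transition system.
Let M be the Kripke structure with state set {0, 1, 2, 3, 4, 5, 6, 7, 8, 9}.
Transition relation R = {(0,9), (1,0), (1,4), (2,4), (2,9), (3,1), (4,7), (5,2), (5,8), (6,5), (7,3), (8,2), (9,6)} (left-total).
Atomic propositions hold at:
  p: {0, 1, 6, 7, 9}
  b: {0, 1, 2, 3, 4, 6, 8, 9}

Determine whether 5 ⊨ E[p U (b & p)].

Sat(b & p) = {0, 1, 6, 9}
E[p U (b & p)]: least fixpoint, start Z0 = Sat((b & p)) = {0, 1, 6, 9}, add states in Sat(p) with some successor in Z. Already a fixed point.
Sat(E[p U (b & p)]) = {0, 1, 6, 9}
5 ∉ Sat(E[p U (b & p)]) = {0, 1, 6, 9}, so the formula does not hold at 5.

No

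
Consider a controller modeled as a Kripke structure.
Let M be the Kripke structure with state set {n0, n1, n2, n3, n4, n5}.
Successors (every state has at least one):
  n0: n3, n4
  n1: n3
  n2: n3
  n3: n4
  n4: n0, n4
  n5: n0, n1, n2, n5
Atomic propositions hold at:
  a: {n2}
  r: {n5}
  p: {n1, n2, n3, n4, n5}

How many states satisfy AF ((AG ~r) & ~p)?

1

Sat(~r) = {n0, n1, n2, n3, n4}
AG ~r: greatest fixpoint, start Z0 = {n0, n1, n2, n3, n4}, keep only states in Sat with every successor in Z. Already a fixed point.
Sat(AG ~r) = {n0, n1, n2, n3, n4}
Sat(~p) = {n0}
Sat((AG ~r) & ~p) = {n0}
AF ((AG ~r) & ~p): least fixpoint, start Z0 = {n0}, add states with every successor in Z. Already a fixed point.
Sat(AF ((AG ~r) & ~p)) = {n0}
|Sat(AF ((AG ~r) & ~p))| = |{n0}| = 1.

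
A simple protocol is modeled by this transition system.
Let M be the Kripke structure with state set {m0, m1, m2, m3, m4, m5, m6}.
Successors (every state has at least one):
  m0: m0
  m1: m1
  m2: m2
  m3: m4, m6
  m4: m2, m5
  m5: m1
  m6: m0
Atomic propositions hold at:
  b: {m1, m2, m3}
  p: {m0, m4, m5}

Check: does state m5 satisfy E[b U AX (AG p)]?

No

AG p: greatest fixpoint, start Z0 = {m0, m4, m5}, keep only states in Sat with every successor in Z. Z1 = {m0}; fixed.
Sat(AG p) = {m0}
Sat(AX (AG p)) = {s : every successor in {m0}} = {m0, m6}
E[b U AX (AG p)]: least fixpoint, start Z0 = Sat(AX (AG p)) = {m0, m6}, add states in Sat(b) with some successor in Z. Z1 = {m0, m3, m6}; fixed.
Sat(E[b U AX (AG p)]) = {m0, m3, m6}
m5 ∉ Sat(E[b U AX (AG p)]) = {m0, m3, m6}, so the formula does not hold at m5.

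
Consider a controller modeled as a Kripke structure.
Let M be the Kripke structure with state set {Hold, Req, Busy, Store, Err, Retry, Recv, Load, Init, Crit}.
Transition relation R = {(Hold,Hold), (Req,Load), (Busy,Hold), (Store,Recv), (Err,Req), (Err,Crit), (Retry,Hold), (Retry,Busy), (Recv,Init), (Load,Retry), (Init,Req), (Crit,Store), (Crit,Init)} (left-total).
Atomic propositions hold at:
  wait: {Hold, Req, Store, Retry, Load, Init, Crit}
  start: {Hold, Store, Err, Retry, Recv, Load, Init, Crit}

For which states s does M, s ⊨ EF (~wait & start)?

{Store, Err, Recv, Crit}

Sat(~wait) = {Busy, Err, Recv}
Sat(~wait & start) = {Err, Recv}
EF (~wait & start): least fixpoint, start Z0 = {Err, Recv}, add states with some successor in Z. Z1 = {Store, Err, Recv}; Z2 = {Store, Err, Recv, Crit}; fixed.
Sat(EF (~wait & start)) = {Store, Err, Recv, Crit}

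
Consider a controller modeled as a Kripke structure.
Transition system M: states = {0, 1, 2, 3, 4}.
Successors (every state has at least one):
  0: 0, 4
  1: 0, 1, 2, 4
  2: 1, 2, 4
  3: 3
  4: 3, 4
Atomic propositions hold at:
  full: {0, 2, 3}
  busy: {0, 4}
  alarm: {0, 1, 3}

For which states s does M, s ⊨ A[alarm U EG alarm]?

EG alarm: greatest fixpoint, start Z0 = {0, 1, 3}, keep only states in Sat with some successor in Z. Already a fixed point.
Sat(EG alarm) = {0, 1, 3}
A[alarm U EG alarm]: least fixpoint, start Z0 = Sat(EG alarm) = {0, 1, 3}, add states in Sat(alarm) with every successor in Z. Already a fixed point.
Sat(A[alarm U EG alarm]) = {0, 1, 3}

{0, 1, 3}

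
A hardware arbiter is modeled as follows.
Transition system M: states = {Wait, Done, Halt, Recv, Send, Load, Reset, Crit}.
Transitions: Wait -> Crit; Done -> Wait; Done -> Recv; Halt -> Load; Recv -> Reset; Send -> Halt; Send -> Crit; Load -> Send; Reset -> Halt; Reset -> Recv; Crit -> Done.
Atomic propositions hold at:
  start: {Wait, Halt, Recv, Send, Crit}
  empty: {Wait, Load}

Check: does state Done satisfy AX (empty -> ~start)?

Sat(~start) = {Done, Load, Reset}
Sat(empty -> ~start) = {Done, Halt, Recv, Send, Load, Reset, Crit}
Sat(AX (empty -> ~start)) = {s : every successor in {Done, Halt, Recv, Send, Load, Reset, Crit}} = {Wait, Halt, Recv, Send, Load, Reset, Crit}
Done ∉ Sat(AX (empty -> ~start)) = {Wait, Halt, Recv, Send, Load, Reset, Crit}, so the formula does not hold at Done.

No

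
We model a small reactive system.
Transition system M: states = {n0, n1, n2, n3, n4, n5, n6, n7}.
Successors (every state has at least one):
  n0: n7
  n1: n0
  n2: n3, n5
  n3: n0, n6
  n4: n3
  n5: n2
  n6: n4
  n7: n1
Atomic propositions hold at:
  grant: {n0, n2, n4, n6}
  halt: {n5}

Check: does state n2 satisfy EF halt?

EF halt: least fixpoint, start Z0 = {n5}, add states with some successor in Z. Z1 = {n2, n5}; fixed.
Sat(EF halt) = {n2, n5}
n2 ∈ Sat(EF halt) = {n2, n5}, so the formula holds at n2.

Yes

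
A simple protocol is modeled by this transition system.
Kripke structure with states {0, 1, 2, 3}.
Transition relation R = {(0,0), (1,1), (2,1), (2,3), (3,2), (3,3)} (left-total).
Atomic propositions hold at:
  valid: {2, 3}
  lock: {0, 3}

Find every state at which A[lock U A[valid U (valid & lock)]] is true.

Sat(valid & lock) = {3}
A[valid U (valid & lock)]: least fixpoint, start Z0 = Sat((valid & lock)) = {3}, add states in Sat(valid) with every successor in Z. Already a fixed point.
Sat(A[valid U (valid & lock)]) = {3}
A[lock U A[valid U (valid & lock)]]: least fixpoint, start Z0 = Sat(A[valid U (valid & lock)]) = {3}, add states in Sat(lock) with every successor in Z. Already a fixed point.
Sat(A[lock U A[valid U (valid & lock)]]) = {3}

{3}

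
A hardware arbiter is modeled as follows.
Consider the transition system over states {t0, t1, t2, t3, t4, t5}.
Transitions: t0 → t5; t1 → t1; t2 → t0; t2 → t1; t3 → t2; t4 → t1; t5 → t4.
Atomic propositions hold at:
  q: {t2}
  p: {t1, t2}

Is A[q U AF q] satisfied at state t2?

Yes

AF q: least fixpoint, start Z0 = {t2}, add states with every successor in Z. Z1 = {t2, t3}; fixed.
Sat(AF q) = {t2, t3}
A[q U AF q]: least fixpoint, start Z0 = Sat(AF q) = {t2, t3}, add states in Sat(q) with every successor in Z. Already a fixed point.
Sat(A[q U AF q]) = {t2, t3}
t2 ∈ Sat(A[q U AF q]) = {t2, t3}, so the formula holds at t2.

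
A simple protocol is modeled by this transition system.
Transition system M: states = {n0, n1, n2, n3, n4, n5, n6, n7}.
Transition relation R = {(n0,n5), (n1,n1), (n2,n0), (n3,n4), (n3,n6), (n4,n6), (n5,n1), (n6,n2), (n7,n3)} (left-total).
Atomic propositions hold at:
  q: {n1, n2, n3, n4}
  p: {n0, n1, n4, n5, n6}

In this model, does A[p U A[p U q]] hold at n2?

A[p U q]: least fixpoint, start Z0 = Sat(q) = {n1, n2, n3, n4}, add states in Sat(p) with every successor in Z. Z1 = {n1, n2, n3, n4, n5, n6}; Z2 = {n0, n1, n2, n3, n4, n5, n6}; fixed.
Sat(A[p U q]) = {n0, n1, n2, n3, n4, n5, n6}
A[p U A[p U q]]: least fixpoint, start Z0 = Sat(A[p U q]) = {n0, n1, n2, n3, n4, n5, n6}, add states in Sat(p) with every successor in Z. Already a fixed point.
Sat(A[p U A[p U q]]) = {n0, n1, n2, n3, n4, n5, n6}
n2 ∈ Sat(A[p U A[p U q]]) = {n0, n1, n2, n3, n4, n5, n6}, so the formula holds at n2.

Yes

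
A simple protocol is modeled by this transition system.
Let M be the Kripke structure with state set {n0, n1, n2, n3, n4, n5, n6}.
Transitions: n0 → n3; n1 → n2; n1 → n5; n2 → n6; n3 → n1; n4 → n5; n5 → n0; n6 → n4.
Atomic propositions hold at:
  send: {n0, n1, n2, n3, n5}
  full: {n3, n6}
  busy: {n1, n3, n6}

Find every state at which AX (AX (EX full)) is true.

{n4}

Sat(EX full) = {s : some successor in {n3, n6}} = {n0, n2}
Sat(AX (EX full)) = {s : every successor in {n0, n2}} = {n5}
Sat(AX (AX (EX full))) = {s : every successor in {n5}} = {n4}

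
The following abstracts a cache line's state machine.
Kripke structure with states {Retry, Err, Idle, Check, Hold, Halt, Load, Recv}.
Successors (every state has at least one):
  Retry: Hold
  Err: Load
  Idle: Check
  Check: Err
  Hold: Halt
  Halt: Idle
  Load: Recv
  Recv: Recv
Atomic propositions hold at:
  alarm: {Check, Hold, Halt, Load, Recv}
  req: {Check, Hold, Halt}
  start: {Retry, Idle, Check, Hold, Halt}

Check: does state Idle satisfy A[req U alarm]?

No

A[req U alarm]: least fixpoint, start Z0 = Sat(alarm) = {Check, Hold, Halt, Load, Recv}, add states in Sat(req) with every successor in Z. Already a fixed point.
Sat(A[req U alarm]) = {Check, Hold, Halt, Load, Recv}
Idle ∉ Sat(A[req U alarm]) = {Check, Hold, Halt, Load, Recv}, so the formula does not hold at Idle.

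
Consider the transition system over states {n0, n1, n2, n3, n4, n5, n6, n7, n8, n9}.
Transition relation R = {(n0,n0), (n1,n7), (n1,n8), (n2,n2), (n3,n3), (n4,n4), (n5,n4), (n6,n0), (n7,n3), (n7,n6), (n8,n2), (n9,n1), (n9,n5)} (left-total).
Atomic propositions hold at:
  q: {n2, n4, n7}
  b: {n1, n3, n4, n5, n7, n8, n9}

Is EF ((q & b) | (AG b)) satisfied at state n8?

Sat(q & b) = {n4, n7}
AG b: greatest fixpoint, start Z0 = {n1, n3, n4, n5, n7, n8, n9}, keep only states in Sat with every successor in Z. Z1 = {n1, n3, n4, n5, n9}; Z2 = {n3, n4, n5, n9}; Z3 = {n3, n4, n5}; fixed.
Sat(AG b) = {n3, n4, n5}
Sat((q & b) | (AG b)) = {n3, n4, n5, n7}
EF ((q & b) | (AG b)): least fixpoint, start Z0 = {n3, n4, n5, n7}, add states with some successor in Z. Z1 = {n1, n3, n4, n5, n7, n9}; fixed.
Sat(EF ((q & b) | (AG b))) = {n1, n3, n4, n5, n7, n9}
n8 ∉ Sat(EF ((q & b) | (AG b))) = {n1, n3, n4, n5, n7, n9}, so the formula does not hold at n8.

No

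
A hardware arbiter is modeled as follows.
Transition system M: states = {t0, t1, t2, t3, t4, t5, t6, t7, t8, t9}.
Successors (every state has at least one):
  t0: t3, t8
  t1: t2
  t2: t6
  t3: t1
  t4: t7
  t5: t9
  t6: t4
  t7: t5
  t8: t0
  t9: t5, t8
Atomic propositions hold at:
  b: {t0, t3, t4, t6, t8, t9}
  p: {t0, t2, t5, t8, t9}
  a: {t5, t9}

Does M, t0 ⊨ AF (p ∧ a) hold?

Sat(p ∧ a) = {t5, t9}
AF (p ∧ a): least fixpoint, start Z0 = {t5, t9}, add states with every successor in Z. Z1 = {t5, t7, t9}; Z2 = {t4, t5, t7, t9}; Z3 = {t4, t5, t6, t7, t9}; Z4 = {t2, t4, t5, t6, t7, t9}; Z5 = {t1, t2, t4, t5, t6, t7, t9}; Z6 = {t1, t2, t3, t4, t5, t6, t7, t9}; fixed.
Sat(AF (p ∧ a)) = {t1, t2, t3, t4, t5, t6, t7, t9}
t0 ∉ Sat(AF (p ∧ a)) = {t1, t2, t3, t4, t5, t6, t7, t9}, so the formula does not hold at t0.

No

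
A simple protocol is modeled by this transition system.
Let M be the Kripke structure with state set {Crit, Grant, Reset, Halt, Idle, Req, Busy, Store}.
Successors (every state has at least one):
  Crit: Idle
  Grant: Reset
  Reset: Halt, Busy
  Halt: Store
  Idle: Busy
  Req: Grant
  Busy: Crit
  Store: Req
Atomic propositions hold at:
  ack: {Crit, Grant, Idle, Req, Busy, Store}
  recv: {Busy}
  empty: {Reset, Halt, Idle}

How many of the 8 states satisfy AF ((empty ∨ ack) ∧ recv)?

3

Sat(empty ∨ ack) = {Crit, Grant, Reset, Halt, Idle, Req, Busy, Store}
Sat((empty ∨ ack) ∧ recv) = {Busy}
AF ((empty ∨ ack) ∧ recv): least fixpoint, start Z0 = {Busy}, add states with every successor in Z. Z1 = {Idle, Busy}; Z2 = {Crit, Idle, Busy}; fixed.
Sat(AF ((empty ∨ ack) ∧ recv)) = {Crit, Idle, Busy}
|Sat(AF ((empty ∨ ack) ∧ recv))| = |{Crit, Idle, Busy}| = 3.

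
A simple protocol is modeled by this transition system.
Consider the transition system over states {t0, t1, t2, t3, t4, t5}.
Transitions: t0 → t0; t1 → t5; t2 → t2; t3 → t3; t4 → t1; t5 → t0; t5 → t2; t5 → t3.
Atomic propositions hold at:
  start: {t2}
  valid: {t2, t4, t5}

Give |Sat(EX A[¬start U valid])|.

Sat(¬start) = {t0, t1, t3, t4, t5}
A[¬start U valid]: least fixpoint, start Z0 = Sat(valid) = {t2, t4, t5}, add states in Sat(¬start) with every successor in Z. Z1 = {t1, t2, t4, t5}; fixed.
Sat(A[¬start U valid]) = {t1, t2, t4, t5}
Sat(EX A[¬start U valid]) = {s : some successor in {t1, t2, t4, t5}} = {t1, t2, t4, t5}
|Sat(EX A[¬start U valid])| = |{t1, t2, t4, t5}| = 4.

4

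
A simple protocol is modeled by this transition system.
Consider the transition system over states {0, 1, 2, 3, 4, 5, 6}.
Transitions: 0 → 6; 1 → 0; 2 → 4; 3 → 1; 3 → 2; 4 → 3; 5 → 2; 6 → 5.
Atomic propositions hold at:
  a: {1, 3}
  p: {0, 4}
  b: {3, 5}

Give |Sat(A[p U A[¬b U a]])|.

4

Sat(¬b) = {0, 1, 2, 4, 6}
A[¬b U a]: least fixpoint, start Z0 = Sat(a) = {1, 3}, add states in Sat(¬b) with every successor in Z. Z1 = {1, 3, 4}; Z2 = {1, 2, 3, 4}; fixed.
Sat(A[¬b U a]) = {1, 2, 3, 4}
A[p U A[¬b U a]]: least fixpoint, start Z0 = Sat(A[¬b U a]) = {1, 2, 3, 4}, add states in Sat(p) with every successor in Z. Already a fixed point.
Sat(A[p U A[¬b U a]]) = {1, 2, 3, 4}
|Sat(A[p U A[¬b U a]])| = |{1, 2, 3, 4}| = 4.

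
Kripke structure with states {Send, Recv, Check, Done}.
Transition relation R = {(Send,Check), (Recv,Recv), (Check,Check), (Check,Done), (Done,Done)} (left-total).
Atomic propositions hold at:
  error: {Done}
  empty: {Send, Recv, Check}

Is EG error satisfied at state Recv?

EG error: greatest fixpoint, start Z0 = {Done}, keep only states in Sat with some successor in Z. Already a fixed point.
Sat(EG error) = {Done}
Recv ∉ Sat(EG error) = {Done}, so the formula does not hold at Recv.

No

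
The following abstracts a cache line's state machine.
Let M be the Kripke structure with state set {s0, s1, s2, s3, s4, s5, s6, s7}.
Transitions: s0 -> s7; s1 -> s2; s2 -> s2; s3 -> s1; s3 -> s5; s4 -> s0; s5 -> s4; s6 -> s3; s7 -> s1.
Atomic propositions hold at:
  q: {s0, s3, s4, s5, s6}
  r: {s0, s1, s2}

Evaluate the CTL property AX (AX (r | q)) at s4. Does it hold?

No

Sat(r | q) = {s0, s1, s2, s3, s4, s5, s6}
Sat(AX (r | q)) = {s : every successor in {s0, s1, s2, s3, s4, s5, s6}} = {s1, s2, s3, s4, s5, s6, s7}
Sat(AX (AX (r | q))) = {s : every successor in {s1, s2, s3, s4, s5, s6, s7}} = {s0, s1, s2, s3, s5, s6, s7}
s4 ∉ Sat(AX (AX (r | q))) = {s0, s1, s2, s3, s5, s6, s7}, so the formula does not hold at s4.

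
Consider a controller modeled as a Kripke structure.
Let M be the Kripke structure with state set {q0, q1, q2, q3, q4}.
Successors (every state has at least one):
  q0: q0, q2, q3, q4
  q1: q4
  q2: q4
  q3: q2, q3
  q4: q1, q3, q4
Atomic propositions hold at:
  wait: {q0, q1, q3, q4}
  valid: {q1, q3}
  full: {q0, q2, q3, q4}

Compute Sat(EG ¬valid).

Sat(¬valid) = {q0, q2, q4}
EG ¬valid: greatest fixpoint, start Z0 = {q0, q2, q4}, keep only states in Sat with some successor in Z. Already a fixed point.
Sat(EG ¬valid) = {q0, q2, q4}

{q0, q2, q4}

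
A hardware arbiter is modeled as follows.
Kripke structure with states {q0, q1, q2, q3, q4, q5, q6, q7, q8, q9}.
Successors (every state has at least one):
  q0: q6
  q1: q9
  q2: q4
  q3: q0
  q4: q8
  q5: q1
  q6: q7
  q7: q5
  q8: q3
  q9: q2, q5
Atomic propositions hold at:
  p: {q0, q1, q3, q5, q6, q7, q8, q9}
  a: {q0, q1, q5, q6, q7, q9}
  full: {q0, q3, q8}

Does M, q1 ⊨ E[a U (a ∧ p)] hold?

Sat(a ∧ p) = {q0, q1, q5, q6, q7, q9}
E[a U (a ∧ p)]: least fixpoint, start Z0 = Sat((a ∧ p)) = {q0, q1, q5, q6, q7, q9}, add states in Sat(a) with some successor in Z. Already a fixed point.
Sat(E[a U (a ∧ p)]) = {q0, q1, q5, q6, q7, q9}
q1 ∈ Sat(E[a U (a ∧ p)]) = {q0, q1, q5, q6, q7, q9}, so the formula holds at q1.

Yes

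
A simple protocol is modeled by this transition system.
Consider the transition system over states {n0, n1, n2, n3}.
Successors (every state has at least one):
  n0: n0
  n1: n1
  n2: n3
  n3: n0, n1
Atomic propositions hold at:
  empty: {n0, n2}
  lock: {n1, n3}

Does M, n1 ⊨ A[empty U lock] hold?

A[empty U lock]: least fixpoint, start Z0 = Sat(lock) = {n1, n3}, add states in Sat(empty) with every successor in Z. Z1 = {n1, n2, n3}; fixed.
Sat(A[empty U lock]) = {n1, n2, n3}
n1 ∈ Sat(A[empty U lock]) = {n1, n2, n3}, so the formula holds at n1.

Yes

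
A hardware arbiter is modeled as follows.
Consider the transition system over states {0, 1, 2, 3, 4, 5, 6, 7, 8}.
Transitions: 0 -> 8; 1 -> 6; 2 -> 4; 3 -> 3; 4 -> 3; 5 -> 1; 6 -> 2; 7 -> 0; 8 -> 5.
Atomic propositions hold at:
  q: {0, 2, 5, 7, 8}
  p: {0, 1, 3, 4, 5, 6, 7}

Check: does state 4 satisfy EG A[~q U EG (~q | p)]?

Yes

Sat(~q) = {1, 3, 4, 6}
Sat(~q | p) = {0, 1, 3, 4, 5, 6, 7}
EG (~q | p): greatest fixpoint, start Z0 = {0, 1, 3, 4, 5, 6, 7}, keep only states in Sat with some successor in Z. Z1 = {1, 3, 4, 5, 7}; Z2 = {3, 4, 5}; Z3 = {3, 4}; fixed.
Sat(EG (~q | p)) = {3, 4}
A[~q U EG (~q | p)]: least fixpoint, start Z0 = Sat(EG (~q | p)) = {3, 4}, add states in Sat(~q) with every successor in Z. Already a fixed point.
Sat(A[~q U EG (~q | p)]) = {3, 4}
EG A[~q U EG (~q | p)]: greatest fixpoint, start Z0 = {3, 4}, keep only states in Sat with some successor in Z. Already a fixed point.
Sat(EG A[~q U EG (~q | p)]) = {3, 4}
4 ∈ Sat(EG A[~q U EG (~q | p)]) = {3, 4}, so the formula holds at 4.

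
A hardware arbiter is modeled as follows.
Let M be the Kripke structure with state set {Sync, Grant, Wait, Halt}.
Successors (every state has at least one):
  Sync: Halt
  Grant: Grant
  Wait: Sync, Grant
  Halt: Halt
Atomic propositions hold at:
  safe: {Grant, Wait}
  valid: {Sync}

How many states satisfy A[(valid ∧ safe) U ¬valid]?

Sat(valid ∧ safe) = ∅
Sat(¬valid) = {Grant, Wait, Halt}
A[(valid ∧ safe) U ¬valid]: least fixpoint, start Z0 = Sat(¬valid) = {Grant, Wait, Halt}, add states in Sat(valid ∧ safe) with every successor in Z. Already a fixed point.
Sat(A[(valid ∧ safe) U ¬valid]) = {Grant, Wait, Halt}
|Sat(A[(valid ∧ safe) U ¬valid])| = |{Grant, Wait, Halt}| = 3.

3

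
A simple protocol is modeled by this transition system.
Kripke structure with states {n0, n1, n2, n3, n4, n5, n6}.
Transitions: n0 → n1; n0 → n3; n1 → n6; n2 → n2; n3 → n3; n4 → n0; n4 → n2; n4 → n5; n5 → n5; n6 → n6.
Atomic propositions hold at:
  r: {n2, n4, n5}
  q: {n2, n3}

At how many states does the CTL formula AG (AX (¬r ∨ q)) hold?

Sat(¬r) = {n0, n1, n3, n6}
Sat(¬r ∨ q) = {n0, n1, n2, n3, n6}
Sat(AX (¬r ∨ q)) = {s : every successor in {n0, n1, n2, n3, n6}} = {n0, n1, n2, n3, n6}
AG (AX (¬r ∨ q)): greatest fixpoint, start Z0 = {n0, n1, n2, n3, n6}, keep only states in Sat with every successor in Z. Already a fixed point.
Sat(AG (AX (¬r ∨ q))) = {n0, n1, n2, n3, n6}
|Sat(AG (AX (¬r ∨ q)))| = |{n0, n1, n2, n3, n6}| = 5.

5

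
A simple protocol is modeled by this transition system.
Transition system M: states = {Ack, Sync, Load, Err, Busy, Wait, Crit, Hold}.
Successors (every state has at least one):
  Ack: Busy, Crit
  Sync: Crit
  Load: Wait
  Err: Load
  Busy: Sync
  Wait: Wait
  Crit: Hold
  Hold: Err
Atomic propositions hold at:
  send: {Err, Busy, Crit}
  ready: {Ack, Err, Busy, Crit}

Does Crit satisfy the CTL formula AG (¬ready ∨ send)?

Sat(¬ready) = {Sync, Load, Wait, Hold}
Sat(¬ready ∨ send) = {Sync, Load, Err, Busy, Wait, Crit, Hold}
AG (¬ready ∨ send): greatest fixpoint, start Z0 = {Sync, Load, Err, Busy, Wait, Crit, Hold}, keep only states in Sat with every successor in Z. Already a fixed point.
Sat(AG (¬ready ∨ send)) = {Sync, Load, Err, Busy, Wait, Crit, Hold}
Crit ∈ Sat(AG (¬ready ∨ send)) = {Sync, Load, Err, Busy, Wait, Crit, Hold}, so the formula holds at Crit.

Yes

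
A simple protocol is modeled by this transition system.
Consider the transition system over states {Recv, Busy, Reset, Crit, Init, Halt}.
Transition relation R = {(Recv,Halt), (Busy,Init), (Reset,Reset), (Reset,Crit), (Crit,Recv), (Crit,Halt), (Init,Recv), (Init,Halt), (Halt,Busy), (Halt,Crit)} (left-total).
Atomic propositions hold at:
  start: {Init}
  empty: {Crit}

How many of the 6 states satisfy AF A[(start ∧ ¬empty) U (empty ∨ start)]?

Sat(¬empty) = {Recv, Busy, Reset, Init, Halt}
Sat(start ∧ ¬empty) = {Init}
Sat(empty ∨ start) = {Crit, Init}
A[(start ∧ ¬empty) U (empty ∨ start)]: least fixpoint, start Z0 = Sat((empty ∨ start)) = {Crit, Init}, add states in Sat(start ∧ ¬empty) with every successor in Z. Already a fixed point.
Sat(A[(start ∧ ¬empty) U (empty ∨ start)]) = {Crit, Init}
AF A[(start ∧ ¬empty) U (empty ∨ start)]: least fixpoint, start Z0 = {Crit, Init}, add states with every successor in Z. Z1 = {Busy, Crit, Init}; Z2 = {Busy, Crit, Init, Halt}; Z3 = {Recv, Busy, Crit, Init, Halt}; fixed.
Sat(AF A[(start ∧ ¬empty) U (empty ∨ start)]) = {Recv, Busy, Crit, Init, Halt}
|Sat(AF A[(start ∧ ¬empty) U (empty ∨ start)])| = |{Recv, Busy, Crit, Init, Halt}| = 5.

5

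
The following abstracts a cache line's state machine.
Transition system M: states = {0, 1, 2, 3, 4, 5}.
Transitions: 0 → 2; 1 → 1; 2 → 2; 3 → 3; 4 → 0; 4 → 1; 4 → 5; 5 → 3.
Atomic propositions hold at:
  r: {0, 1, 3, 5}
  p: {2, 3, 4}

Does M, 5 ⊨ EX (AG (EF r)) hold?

EF r: least fixpoint, start Z0 = {0, 1, 3, 5}, add states with some successor in Z. Z1 = {0, 1, 3, 4, 5}; fixed.
Sat(EF r) = {0, 1, 3, 4, 5}
AG (EF r): greatest fixpoint, start Z0 = {0, 1, 3, 4, 5}, keep only states in Sat with every successor in Z. Z1 = {1, 3, 4, 5}; Z2 = {1, 3, 5}; fixed.
Sat(AG (EF r)) = {1, 3, 5}
Sat(EX (AG (EF r))) = {s : some successor in {1, 3, 5}} = {1, 3, 4, 5}
5 ∈ Sat(EX (AG (EF r))) = {1, 3, 4, 5}, so the formula holds at 5.

Yes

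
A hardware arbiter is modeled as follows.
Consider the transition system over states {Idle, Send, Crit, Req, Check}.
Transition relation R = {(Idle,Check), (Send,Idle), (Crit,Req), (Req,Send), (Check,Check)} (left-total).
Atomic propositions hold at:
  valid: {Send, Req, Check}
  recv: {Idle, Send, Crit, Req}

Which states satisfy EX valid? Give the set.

{Idle, Crit, Req, Check}

Sat(EX valid) = {s : some successor in {Send, Req, Check}} = {Idle, Crit, Req, Check}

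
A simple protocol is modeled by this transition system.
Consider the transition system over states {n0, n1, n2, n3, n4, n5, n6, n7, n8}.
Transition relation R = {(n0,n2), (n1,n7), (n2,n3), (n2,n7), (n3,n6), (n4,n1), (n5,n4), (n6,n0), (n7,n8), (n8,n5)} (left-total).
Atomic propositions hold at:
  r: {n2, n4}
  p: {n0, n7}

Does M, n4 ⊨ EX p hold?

Sat(EX p) = {s : some successor in {n0, n7}} = {n1, n2, n6}
n4 ∉ Sat(EX p) = {n1, n2, n6}, so the formula does not hold at n4.

No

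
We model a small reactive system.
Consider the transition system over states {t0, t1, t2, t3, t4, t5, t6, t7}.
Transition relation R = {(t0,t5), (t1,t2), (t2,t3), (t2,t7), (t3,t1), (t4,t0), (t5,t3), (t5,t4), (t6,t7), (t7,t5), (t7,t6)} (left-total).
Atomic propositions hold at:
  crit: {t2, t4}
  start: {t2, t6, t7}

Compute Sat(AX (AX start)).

Sat(AX start) = {s : every successor in {t2, t6, t7}} = {t1, t6}
Sat(AX (AX start)) = {s : every successor in {t1, t6}} = {t3}

{t3}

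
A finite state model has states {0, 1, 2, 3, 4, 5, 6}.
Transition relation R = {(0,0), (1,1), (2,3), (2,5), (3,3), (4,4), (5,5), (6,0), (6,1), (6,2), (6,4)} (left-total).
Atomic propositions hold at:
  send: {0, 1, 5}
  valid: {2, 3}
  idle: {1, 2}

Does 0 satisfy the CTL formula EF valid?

EF valid: least fixpoint, start Z0 = {2, 3}, add states with some successor in Z. Z1 = {2, 3, 6}; fixed.
Sat(EF valid) = {2, 3, 6}
0 ∉ Sat(EF valid) = {2, 3, 6}, so the formula does not hold at 0.

No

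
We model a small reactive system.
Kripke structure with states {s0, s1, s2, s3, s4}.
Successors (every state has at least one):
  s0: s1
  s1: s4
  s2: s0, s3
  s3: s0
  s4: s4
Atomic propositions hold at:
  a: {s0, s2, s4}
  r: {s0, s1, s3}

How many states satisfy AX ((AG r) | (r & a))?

1

AG r: greatest fixpoint, start Z0 = {s0, s1, s3}, keep only states in Sat with every successor in Z. Z1 = {s0, s3}; Z2 = {s3}; Z3 = ∅; fixed.
Sat(AG r) = ∅
Sat(r & a) = {s0}
Sat((AG r) | (r & a)) = {s0}
Sat(AX ((AG r) | (r & a))) = {s : every successor in {s0}} = {s3}
|Sat(AX ((AG r) | (r & a)))| = |{s3}| = 1.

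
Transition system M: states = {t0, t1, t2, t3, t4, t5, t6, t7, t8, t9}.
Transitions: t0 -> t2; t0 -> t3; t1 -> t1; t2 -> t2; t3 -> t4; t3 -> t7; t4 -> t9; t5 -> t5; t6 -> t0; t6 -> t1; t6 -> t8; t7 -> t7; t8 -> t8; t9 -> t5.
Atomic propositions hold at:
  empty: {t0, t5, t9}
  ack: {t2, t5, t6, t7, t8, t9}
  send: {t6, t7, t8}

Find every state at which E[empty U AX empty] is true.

{t4, t5, t9}

Sat(AX empty) = {s : every successor in {t0, t5, t9}} = {t4, t5, t9}
E[empty U AX empty]: least fixpoint, start Z0 = Sat(AX empty) = {t4, t5, t9}, add states in Sat(empty) with some successor in Z. Already a fixed point.
Sat(E[empty U AX empty]) = {t4, t5, t9}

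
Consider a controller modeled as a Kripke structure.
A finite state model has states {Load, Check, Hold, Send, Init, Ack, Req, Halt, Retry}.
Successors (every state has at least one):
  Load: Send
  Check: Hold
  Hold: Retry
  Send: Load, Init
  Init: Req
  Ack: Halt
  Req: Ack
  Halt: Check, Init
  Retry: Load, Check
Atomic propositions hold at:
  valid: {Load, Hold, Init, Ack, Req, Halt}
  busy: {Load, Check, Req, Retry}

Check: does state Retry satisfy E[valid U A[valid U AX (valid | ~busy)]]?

Sat(~busy) = {Hold, Send, Init, Ack, Halt}
Sat(valid | ~busy) = {Load, Hold, Send, Init, Ack, Req, Halt}
Sat(AX (valid | ~busy)) = {s : every successor in {Load, Hold, Send, Init, Ack, Req, Halt}} = {Load, Check, Send, Init, Ack, Req}
A[valid U AX (valid | ~busy)]: least fixpoint, start Z0 = Sat(AX (valid | ~busy)) = {Load, Check, Send, Init, Ack, Req}, add states in Sat(valid) with every successor in Z. Z1 = {Load, Check, Send, Init, Ack, Req, Halt}; fixed.
Sat(A[valid U AX (valid | ~busy)]) = {Load, Check, Send, Init, Ack, Req, Halt}
E[valid U A[valid U AX (valid | ~busy)]]: least fixpoint, start Z0 = Sat(A[valid U AX (valid | ~busy)]) = {Load, Check, Send, Init, Ack, Req, Halt}, add states in Sat(valid) with some successor in Z. Already a fixed point.
Sat(E[valid U A[valid U AX (valid | ~busy)]]) = {Load, Check, Send, Init, Ack, Req, Halt}
Retry ∉ Sat(E[valid U A[valid U AX (valid | ~busy)]]) = {Load, Check, Send, Init, Ack, Req, Halt}, so the formula does not hold at Retry.

No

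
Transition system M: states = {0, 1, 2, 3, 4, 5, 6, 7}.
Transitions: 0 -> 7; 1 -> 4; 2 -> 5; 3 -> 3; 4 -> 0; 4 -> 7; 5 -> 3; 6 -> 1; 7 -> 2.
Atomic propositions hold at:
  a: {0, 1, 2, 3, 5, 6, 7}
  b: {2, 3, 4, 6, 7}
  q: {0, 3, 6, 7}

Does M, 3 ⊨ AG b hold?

Yes

AG b: greatest fixpoint, start Z0 = {2, 3, 4, 6, 7}, keep only states in Sat with every successor in Z. Z1 = {3, 7}; Z2 = {3}; fixed.
Sat(AG b) = {3}
3 ∈ Sat(AG b) = {3}, so the formula holds at 3.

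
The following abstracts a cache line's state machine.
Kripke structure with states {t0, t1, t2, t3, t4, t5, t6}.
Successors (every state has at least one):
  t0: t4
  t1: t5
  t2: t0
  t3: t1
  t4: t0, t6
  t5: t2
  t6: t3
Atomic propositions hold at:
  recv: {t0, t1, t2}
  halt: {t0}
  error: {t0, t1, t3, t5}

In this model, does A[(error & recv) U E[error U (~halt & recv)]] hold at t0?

Sat(error & recv) = {t0, t1}
Sat(~halt) = {t1, t2, t3, t4, t5, t6}
Sat(~halt & recv) = {t1, t2}
E[error U (~halt & recv)]: least fixpoint, start Z0 = Sat((~halt & recv)) = {t1, t2}, add states in Sat(error) with some successor in Z. Z1 = {t1, t2, t3, t5}; fixed.
Sat(E[error U (~halt & recv)]) = {t1, t2, t3, t5}
A[(error & recv) U E[error U (~halt & recv)]]: least fixpoint, start Z0 = Sat(E[error U (~halt & recv)]) = {t1, t2, t3, t5}, add states in Sat(error & recv) with every successor in Z. Already a fixed point.
Sat(A[(error & recv) U E[error U (~halt & recv)]]) = {t1, t2, t3, t5}
t0 ∉ Sat(A[(error & recv) U E[error U (~halt & recv)]]) = {t1, t2, t3, t5}, so the formula does not hold at t0.

No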